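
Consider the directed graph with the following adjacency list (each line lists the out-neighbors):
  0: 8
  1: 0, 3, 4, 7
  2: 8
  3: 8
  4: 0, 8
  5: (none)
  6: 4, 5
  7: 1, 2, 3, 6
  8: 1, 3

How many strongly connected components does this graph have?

2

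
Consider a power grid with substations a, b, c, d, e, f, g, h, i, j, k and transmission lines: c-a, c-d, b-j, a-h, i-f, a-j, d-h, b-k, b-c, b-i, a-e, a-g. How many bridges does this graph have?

The edges on the cycle c-a-h-d-c are not bridges since each lies on that cycle.
But removing e-a disconnects e from a; removing b-i disconnects b from i; removing f-i disconnects f from i; removing b-k disconnects b from k — these are bridges.
In total 5 edges are bridges.

5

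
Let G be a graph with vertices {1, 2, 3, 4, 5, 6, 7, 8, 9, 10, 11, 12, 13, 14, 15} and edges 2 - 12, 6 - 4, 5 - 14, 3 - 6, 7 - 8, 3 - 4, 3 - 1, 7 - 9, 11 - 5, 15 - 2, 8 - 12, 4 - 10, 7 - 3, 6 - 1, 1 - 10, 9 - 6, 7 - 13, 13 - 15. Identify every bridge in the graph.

11-5, 14-5

The edges on the cycle 6-4-10-1-6 are not bridges since each lies on that cycle.
But removing 5 - 14 disconnects 5 from 14; removing 11 - 5 disconnects 11 from 5 — these are bridges.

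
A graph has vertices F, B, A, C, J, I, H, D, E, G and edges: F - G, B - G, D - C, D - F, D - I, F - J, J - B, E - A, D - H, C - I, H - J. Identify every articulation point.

D

Removing D increases the component count from 2 to 3, so D is a cut vertex.
By contrast removing J leaves 2 components; it is not a cut vertex. No other vertex is a cut vertex either.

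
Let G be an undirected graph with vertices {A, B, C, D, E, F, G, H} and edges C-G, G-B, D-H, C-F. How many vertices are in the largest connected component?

4

E is isolated — a component by itself.
A is isolated — a component by itself.
Starting from D we can reach D, H. That is one component of size 2.
Starting from B we can reach B, C, F, G. That is one component of size 4.
The largest has 4 vertices.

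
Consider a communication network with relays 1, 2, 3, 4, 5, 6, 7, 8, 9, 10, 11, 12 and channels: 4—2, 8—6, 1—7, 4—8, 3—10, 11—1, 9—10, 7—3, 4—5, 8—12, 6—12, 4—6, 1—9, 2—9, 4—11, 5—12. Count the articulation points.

1

Removing 4 increases the component count from 1 to 2, so 4 is a cut vertex.
By contrast removing 8 leaves 1 component; it is not a cut vertex. No other vertex is a cut vertex either.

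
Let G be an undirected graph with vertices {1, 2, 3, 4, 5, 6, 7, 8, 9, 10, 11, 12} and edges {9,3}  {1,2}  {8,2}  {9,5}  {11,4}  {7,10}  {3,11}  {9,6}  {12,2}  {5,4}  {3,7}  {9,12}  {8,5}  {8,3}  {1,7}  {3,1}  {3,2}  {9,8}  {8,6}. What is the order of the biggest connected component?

12

Starting from 1 we can reach 1, 2, 3, 4, 5, 6, 7, 8, 9, 10, 11, 12. That is one component of size 12.
The largest has 12 vertices.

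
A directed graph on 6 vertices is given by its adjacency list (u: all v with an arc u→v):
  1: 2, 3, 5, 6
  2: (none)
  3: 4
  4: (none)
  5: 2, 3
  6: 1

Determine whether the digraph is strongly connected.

No

There is no directed path from 5 to 1, so the graph is not strongly connected.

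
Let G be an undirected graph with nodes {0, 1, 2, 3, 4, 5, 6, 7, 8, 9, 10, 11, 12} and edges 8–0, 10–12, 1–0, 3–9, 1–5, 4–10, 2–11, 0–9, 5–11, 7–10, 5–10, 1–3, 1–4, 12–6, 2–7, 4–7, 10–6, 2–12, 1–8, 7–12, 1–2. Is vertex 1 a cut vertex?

Yes

Deleting 1 raises the number of components from 1 to 2, so 1 is a cut vertex.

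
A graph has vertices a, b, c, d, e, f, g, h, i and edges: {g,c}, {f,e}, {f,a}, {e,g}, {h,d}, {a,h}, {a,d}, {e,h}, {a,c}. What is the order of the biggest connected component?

b is isolated — a component by itself.
i is isolated — a component by itself.
Starting from a we can reach a, c, d, e, f, g, h. That is one component of size 7.
The largest has 7 vertices.

7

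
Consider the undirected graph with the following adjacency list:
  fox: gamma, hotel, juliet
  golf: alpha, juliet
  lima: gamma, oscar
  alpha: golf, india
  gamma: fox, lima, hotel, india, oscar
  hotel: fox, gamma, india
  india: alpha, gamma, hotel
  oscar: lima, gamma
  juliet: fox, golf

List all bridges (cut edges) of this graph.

none

The edges on the cycle gamma-lima-oscar-gamma are not bridges since each lies on that cycle.
Every edge lies on some cycle, so there are no bridges.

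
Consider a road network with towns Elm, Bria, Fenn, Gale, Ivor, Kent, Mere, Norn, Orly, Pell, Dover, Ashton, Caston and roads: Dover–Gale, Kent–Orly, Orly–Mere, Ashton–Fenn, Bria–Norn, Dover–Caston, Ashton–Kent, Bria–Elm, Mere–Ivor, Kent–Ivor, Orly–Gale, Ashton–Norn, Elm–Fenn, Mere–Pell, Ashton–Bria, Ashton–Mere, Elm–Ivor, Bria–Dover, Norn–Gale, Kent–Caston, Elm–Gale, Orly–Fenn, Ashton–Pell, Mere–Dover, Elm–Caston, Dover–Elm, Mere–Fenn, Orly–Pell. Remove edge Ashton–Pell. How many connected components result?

Ashton and Pell are still connected via Ashton-Mere-Pell, so the component count stays at 1.

1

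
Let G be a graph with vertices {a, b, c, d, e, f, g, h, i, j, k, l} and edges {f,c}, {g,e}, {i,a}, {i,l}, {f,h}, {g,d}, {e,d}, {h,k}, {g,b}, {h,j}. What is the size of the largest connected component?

Starting from a we can reach a, i, l. That is one component of size 3.
Starting from b we can reach b, d, e, g. That is one component of size 4.
Starting from c we can reach c, f, h, j, k. That is one component of size 5.
The largest has 5 vertices.

5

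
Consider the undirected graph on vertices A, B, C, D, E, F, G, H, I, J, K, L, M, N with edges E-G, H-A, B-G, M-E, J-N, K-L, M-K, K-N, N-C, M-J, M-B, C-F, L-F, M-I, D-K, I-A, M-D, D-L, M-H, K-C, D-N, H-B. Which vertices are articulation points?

Removing M increases the component count from 1 to 2, so M is a cut vertex.
By contrast removing F leaves 1 component; it is not a cut vertex. No other vertex is a cut vertex either.

M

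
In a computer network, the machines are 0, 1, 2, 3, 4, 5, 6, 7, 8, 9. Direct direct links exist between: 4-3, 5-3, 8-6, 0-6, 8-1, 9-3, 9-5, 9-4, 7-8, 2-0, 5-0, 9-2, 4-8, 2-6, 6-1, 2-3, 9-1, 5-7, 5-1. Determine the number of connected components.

1

Starting from 0 we can reach 0, 1, 2, 3, 4, 5, 6, 7, 8, 9. That is one component of size 10.
Total: 1 component.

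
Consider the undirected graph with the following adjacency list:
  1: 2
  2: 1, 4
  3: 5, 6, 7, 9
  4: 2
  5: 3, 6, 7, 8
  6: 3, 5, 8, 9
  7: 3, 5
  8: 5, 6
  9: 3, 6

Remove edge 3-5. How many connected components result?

3 and 5 are still connected via 3-6-5, so the component count stays at 2.

2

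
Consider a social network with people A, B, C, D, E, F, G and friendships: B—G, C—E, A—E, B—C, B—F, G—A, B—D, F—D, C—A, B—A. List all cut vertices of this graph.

Removing B increases the component count from 1 to 2, so B is a cut vertex.
By contrast removing A leaves 1 component; it is not a cut vertex. No other vertex is a cut vertex either.

B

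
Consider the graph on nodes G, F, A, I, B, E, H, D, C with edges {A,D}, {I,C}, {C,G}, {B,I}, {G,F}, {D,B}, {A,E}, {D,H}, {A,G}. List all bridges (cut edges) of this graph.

A-E, D-H, F-G

The edges on the cycle A-D-B-I-C-G-A are not bridges since each lies on that cycle.
But removing D-H disconnects D from H; removing G-F disconnects G from F; removing A-E disconnects A from E — these are bridges.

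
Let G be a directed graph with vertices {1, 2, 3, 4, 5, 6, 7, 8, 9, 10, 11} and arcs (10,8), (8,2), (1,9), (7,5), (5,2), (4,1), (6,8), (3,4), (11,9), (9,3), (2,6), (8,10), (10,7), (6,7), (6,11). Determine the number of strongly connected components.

3

{2, 5, 6, 7, 8, 10} are all mutually reachable — one SCC of size 6.
{1, 3, 4, 9} are all mutually reachable — one SCC of size 4.
{11} is an SCC by itself.
That gives 3 strongly connected components.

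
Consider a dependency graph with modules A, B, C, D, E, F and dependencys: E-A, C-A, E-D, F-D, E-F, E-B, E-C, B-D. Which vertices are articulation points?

E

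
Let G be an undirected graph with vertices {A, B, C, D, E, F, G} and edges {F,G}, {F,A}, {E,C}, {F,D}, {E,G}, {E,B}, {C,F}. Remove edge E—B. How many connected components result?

2

Before removal there is 1 component.
E—B is a bridge — removing it separates E's side from B's side.
After removal: 2 components.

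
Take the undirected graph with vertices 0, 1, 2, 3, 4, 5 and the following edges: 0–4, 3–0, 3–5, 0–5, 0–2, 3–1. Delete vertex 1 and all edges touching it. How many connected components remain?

1

With 1 gone, the remaining components are: {0, 2, 3, 4, 5}.
That is 1 component.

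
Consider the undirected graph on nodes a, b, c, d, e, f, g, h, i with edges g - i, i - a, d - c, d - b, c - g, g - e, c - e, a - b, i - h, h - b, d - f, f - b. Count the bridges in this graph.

0

The edges on the cycle d-f-b-a-i-g-c-d are not bridges since each lies on that cycle.
Every edge lies on some cycle, so there are no bridges.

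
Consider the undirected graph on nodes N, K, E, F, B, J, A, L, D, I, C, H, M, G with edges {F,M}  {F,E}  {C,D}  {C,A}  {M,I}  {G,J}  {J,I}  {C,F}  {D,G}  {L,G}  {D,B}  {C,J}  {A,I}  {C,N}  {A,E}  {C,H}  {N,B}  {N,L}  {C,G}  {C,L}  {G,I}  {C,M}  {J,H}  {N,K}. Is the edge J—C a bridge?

No

After removing J—C, the path J-H-C still connects them, so the edge is not a bridge.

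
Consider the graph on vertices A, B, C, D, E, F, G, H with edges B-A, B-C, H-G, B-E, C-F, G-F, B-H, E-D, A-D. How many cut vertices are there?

Removing B increases the component count from 1 to 2, so B is a cut vertex.
By contrast removing H leaves 1 component; it is not a cut vertex. No other vertex is a cut vertex either.

1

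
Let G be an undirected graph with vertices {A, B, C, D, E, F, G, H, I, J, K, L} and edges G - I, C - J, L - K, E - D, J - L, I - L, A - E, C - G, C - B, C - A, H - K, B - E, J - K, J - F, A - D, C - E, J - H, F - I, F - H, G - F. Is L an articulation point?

No

Deleting L leaves 1 component (was 1) (its neighbors I, J, K remain connected to each other), so L is not a cut vertex.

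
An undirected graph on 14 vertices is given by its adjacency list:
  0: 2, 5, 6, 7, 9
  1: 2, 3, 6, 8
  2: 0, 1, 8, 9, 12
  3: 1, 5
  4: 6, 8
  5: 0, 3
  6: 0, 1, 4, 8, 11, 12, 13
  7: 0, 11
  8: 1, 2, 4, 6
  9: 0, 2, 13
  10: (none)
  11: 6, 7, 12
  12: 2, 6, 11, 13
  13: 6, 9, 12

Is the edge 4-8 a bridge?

No

After removing 4-8, the path 4-6-8 still connects them, so the edge is not a bridge.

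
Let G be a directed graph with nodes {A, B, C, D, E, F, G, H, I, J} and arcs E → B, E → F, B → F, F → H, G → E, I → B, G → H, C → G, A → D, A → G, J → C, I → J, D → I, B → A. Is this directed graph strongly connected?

There is no directed path from H to J, so the graph is not strongly connected.

No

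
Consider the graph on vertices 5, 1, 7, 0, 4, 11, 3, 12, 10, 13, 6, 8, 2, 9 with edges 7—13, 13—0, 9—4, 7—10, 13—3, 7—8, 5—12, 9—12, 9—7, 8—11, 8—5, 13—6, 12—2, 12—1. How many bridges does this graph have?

The edges on the cycle 9-7-8-5-12-9 are not bridges since each lies on that cycle.
But removing 7—13 disconnects 7 from 13; removing 13—6 disconnects 13 from 6; removing 2—12 disconnects 2 from 12; removing 8—11 disconnects 8 from 11 — these are bridges.
In total 9 edges are bridges.

9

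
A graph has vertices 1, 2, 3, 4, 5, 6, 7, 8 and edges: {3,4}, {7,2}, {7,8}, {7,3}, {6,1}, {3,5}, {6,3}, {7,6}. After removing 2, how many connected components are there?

With 2 gone, the remaining components are: {1, 3, 4, 5, 6, 7, 8}.
That is 1 component.

1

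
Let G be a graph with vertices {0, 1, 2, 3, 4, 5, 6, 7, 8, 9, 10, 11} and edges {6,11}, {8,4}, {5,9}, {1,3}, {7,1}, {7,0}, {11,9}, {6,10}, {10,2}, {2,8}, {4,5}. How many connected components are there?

Starting from 0 we can reach 0, 1, 3, 7. That is one component of size 4.
Starting from 2 we can reach 2, 4, 5, 6, 8, 9, 10, 11. That is one component of size 8.
Total: 2 components.

2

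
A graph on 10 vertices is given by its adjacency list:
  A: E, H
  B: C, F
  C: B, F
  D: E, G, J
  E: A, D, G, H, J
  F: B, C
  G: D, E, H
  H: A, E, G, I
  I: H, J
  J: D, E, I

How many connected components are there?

2

Starting from B we can reach B, C, F. That is one component of size 3.
Starting from A we can reach A, D, E, G, H, I, J. That is one component of size 7.
Total: 2 components.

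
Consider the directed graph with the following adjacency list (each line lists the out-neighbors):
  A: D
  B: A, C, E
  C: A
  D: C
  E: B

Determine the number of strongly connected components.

2

{A, C, D} are all mutually reachable — one SCC of size 3.
{B, E} are all mutually reachable — one SCC of size 2.
That gives 2 strongly connected components.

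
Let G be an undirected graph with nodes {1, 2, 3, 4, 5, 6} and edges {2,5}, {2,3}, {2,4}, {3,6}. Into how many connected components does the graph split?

1 is isolated — a component by itself.
Starting from 2 we can reach 2, 3, 4, 5, 6. That is one component of size 5.
Total: 2 components.

2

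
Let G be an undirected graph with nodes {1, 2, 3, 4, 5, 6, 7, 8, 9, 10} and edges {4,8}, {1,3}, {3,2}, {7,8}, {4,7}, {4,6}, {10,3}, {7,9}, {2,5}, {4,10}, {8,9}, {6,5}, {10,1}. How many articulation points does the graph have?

Removing 4 increases the component count from 1 to 2, so 4 is a cut vertex.
By contrast removing 6 leaves 1 component; it is not a cut vertex. No other vertex is a cut vertex either.

1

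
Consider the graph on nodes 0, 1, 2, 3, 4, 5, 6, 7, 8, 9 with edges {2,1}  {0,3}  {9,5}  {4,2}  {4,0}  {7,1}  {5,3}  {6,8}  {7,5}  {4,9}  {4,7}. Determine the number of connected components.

2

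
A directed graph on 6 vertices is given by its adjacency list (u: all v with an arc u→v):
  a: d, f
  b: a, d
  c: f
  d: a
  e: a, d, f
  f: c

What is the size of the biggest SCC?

2

{c, f} are all mutually reachable — one SCC of size 2.
{a, d} are all mutually reachable — one SCC of size 2.
{e} is an SCC by itself.
{b} is an SCC by itself.
The largest has 2 vertices.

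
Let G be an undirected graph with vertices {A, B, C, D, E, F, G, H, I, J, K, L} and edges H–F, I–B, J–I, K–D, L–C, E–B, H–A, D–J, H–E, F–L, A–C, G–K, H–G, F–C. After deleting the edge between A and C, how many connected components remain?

A and C are still connected via A-H-F-C, so the component count stays at 1.

1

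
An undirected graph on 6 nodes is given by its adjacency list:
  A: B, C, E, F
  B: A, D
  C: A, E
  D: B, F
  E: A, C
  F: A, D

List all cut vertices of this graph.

A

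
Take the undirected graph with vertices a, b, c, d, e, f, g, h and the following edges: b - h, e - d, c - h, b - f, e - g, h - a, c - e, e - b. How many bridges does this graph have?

The edges on the cycle c-e-b-h-c are not bridges since each lies on that cycle.
But removing e - d disconnects e from d; removing e - g disconnects e from g; removing h - a disconnects h from a; removing b - f disconnects b from f — these are bridges.
That makes 4 bridges.

4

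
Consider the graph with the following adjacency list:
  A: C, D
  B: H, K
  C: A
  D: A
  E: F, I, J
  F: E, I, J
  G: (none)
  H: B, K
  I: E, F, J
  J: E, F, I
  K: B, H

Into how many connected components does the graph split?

4

G is isolated — a component by itself.
Starting from B we can reach B, H, K. That is one component of size 3.
Starting from A we can reach A, C, D. That is one component of size 3.
Starting from E we can reach E, F, I, J. That is one component of size 4.
Total: 4 components.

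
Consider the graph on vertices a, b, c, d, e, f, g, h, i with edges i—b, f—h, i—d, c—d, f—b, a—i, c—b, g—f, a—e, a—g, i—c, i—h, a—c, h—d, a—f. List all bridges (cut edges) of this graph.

The edges on the cycle a-i-h-d-c-a are not bridges since each lies on that cycle.
But removing a—e disconnects a from e — this is a bridge.

a-e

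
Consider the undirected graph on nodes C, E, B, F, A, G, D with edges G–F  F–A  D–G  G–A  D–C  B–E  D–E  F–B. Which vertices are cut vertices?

Removing D increases the component count from 1 to 2, so D is a cut vertex.
By contrast removing G leaves 1 component; it is not a cut vertex. No other vertex is a cut vertex either.

D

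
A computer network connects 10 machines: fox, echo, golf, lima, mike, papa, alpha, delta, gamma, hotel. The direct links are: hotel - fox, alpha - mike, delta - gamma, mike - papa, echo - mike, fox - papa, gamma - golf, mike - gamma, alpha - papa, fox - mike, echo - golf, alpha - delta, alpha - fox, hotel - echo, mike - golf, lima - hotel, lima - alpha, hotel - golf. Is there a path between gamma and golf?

Yes

From gamma we can reach fox, echo, golf, lima, mike, papa, alpha, delta, gamma, hotel, which includes golf.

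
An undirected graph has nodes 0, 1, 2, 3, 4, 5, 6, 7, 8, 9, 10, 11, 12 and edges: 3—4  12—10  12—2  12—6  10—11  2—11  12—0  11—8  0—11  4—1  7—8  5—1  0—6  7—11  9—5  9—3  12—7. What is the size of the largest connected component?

8

Starting from 1 we can reach 1, 3, 4, 5, 9. That is one component of size 5.
Starting from 0 we can reach 0, 2, 6, 7, 8, 10, 11, 12. That is one component of size 8.
The largest has 8 vertices.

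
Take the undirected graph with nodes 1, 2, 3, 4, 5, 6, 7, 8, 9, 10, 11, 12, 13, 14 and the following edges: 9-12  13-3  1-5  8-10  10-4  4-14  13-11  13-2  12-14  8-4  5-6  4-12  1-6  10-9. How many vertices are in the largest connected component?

6

7 is isolated — a component by itself.
Starting from 1 we can reach 1, 5, 6. That is one component of size 3.
Starting from 2 we can reach 2, 3, 11, 13. That is one component of size 4.
Starting from 4 we can reach 4, 8, 9, 10, 12, 14. That is one component of size 6.
The largest has 6 vertices.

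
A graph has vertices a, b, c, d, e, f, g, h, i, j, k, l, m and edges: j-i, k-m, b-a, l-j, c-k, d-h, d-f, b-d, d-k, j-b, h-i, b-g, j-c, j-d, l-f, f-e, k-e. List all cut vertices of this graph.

Removing b increases the component count from 1 to 3, so b is a cut vertex.
Removing k increases the component count from 1 to 2, so k is a cut vertex.
By contrast removing c leaves 1 component; it is not a cut vertex. No other vertex is a cut vertex either.

b, k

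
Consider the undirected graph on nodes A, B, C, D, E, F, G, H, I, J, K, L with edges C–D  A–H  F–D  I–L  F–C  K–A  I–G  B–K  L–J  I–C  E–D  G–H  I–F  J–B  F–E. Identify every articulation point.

I

Removing I increases the component count from 1 to 2, so I is a cut vertex.
By contrast removing G leaves 1 component; it is not a cut vertex. No other vertex is a cut vertex either.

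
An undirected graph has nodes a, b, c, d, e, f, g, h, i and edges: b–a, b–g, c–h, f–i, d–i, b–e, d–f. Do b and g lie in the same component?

Yes

From b we can reach a, b, e, g, which includes g.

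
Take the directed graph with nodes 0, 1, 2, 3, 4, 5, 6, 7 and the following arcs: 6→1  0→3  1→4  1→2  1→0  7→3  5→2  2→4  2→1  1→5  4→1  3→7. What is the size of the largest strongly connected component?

4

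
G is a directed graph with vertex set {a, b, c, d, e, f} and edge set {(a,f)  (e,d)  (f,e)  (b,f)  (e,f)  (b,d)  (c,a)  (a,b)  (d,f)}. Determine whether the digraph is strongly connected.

There is no directed path from a to c, so the graph is not strongly connected.

No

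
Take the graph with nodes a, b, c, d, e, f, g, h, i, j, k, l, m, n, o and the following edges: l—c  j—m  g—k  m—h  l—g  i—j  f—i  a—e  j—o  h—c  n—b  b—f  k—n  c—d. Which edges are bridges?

The edges on the cycle l-g-k-n-b-f-i-j-m-h-c-l are not bridges since each lies on that cycle.
But removing a—e disconnects a from e; removing o—j disconnects o from j; removing c—d disconnects c from d — these are bridges.

a-e, c-d, j-o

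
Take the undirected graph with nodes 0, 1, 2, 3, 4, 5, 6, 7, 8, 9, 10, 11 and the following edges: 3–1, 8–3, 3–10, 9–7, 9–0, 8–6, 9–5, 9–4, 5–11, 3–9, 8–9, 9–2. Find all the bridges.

0-9, 1-3, 10-3, 11-5, 2-9, 4-9, 5-9, 6-8, 7-9

The edges on the cycle 8-3-9-8 are not bridges since each lies on that cycle.
But removing 5–9 disconnects 5 from 9; removing 8–6 disconnects 8 from 6; removing 9–7 disconnects 9 from 7; removing 5–11 disconnects 5 from 11 — these are bridges.
In total 9 edges are bridges.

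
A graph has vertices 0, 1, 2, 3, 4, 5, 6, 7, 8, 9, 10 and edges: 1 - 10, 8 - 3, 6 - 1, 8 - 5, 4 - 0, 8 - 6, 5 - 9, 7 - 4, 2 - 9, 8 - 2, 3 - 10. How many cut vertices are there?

2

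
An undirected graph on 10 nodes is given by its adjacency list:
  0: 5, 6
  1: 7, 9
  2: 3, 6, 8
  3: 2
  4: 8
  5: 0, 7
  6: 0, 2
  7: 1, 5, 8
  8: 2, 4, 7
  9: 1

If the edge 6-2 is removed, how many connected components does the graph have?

1

6 and 2 are still connected via 6-0-5-7-8-2, so the component count stays at 1.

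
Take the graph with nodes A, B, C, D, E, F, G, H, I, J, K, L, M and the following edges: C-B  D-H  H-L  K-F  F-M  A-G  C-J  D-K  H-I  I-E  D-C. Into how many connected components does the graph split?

2

Starting from A we can reach A, G. That is one component of size 2.
Starting from B we can reach B, C, D, E, F, H, I, J, K, L, M. That is one component of size 11.
Total: 2 components.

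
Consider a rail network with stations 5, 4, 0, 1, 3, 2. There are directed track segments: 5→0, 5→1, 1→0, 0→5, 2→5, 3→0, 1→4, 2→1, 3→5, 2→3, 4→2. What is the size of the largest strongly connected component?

6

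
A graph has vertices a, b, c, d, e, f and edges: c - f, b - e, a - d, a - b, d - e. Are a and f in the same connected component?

No

The component containing a is {a, b, d, e}, and f is not in it.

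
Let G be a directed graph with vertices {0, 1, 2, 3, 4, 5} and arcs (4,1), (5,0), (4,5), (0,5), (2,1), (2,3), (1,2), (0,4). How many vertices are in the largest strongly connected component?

{0, 4, 5} are all mutually reachable — one SCC of size 3.
{1, 2} are all mutually reachable — one SCC of size 2.
{3} is an SCC by itself.
The largest has 3 vertices.

3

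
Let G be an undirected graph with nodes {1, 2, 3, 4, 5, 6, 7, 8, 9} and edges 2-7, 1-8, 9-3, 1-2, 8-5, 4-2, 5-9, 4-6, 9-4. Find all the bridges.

The edges on the cycle 1-8-5-9-4-2-1 are not bridges since each lies on that cycle.
But removing 3-9 disconnects 3 from 9; removing 4-6 disconnects 4 from 6; removing 2-7 disconnects 2 from 7 — these are bridges.

2-7, 3-9, 4-6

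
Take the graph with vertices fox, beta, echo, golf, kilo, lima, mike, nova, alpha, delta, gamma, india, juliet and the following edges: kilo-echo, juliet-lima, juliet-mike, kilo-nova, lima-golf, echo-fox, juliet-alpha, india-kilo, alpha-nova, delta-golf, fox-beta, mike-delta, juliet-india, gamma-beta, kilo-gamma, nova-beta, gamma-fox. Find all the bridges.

The edges on the cycle juliet-mike-delta-golf-lima-juliet are not bridges since each lies on that cycle.
Every edge lies on some cycle, so there are no bridges.

none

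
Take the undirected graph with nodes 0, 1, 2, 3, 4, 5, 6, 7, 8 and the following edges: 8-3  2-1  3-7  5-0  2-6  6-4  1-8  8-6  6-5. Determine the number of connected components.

1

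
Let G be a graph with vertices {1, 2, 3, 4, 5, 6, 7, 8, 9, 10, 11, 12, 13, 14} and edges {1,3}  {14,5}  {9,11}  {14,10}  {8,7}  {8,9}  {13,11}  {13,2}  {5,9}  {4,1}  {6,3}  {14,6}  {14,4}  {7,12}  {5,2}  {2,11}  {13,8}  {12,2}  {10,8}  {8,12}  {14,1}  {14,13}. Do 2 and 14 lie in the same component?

Yes

From 2 we can reach 1, 2, 3, 4, 5, 6, 7, 8, 9, 10, 11, 12, 13, 14, which includes 14.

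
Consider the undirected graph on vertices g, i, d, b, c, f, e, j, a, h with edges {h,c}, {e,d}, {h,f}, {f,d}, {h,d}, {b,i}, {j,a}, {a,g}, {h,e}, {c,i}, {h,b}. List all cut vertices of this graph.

a, h

Removing a increases the component count from 2 to 3, so a is a cut vertex.
Removing h increases the component count from 2 to 3, so h is a cut vertex.
By contrast removing b leaves 2 components; it is not a cut vertex. No other vertex is a cut vertex either.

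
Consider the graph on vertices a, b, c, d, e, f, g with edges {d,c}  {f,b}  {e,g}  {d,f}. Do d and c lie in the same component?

From d we can reach b, c, d, f, which includes c.

Yes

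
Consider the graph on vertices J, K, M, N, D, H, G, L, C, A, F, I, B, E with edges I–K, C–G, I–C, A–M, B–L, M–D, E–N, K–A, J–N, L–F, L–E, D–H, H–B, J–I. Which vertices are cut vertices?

C, I, L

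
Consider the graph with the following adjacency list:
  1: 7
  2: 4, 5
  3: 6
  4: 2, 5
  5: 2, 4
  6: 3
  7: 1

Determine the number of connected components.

3

Starting from 1 we can reach 1, 7. That is one component of size 2.
Starting from 3 we can reach 3, 6. That is one component of size 2.
Starting from 2 we can reach 2, 4, 5. That is one component of size 3.
Total: 3 components.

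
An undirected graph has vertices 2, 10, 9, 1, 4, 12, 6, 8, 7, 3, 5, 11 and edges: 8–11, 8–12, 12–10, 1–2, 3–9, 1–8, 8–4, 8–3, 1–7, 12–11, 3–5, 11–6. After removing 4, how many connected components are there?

1

With 4 gone, the remaining components are: {1, 2, 3, 5, 6, 7, 8, 9, 10, 11, 12}.
That is 1 component.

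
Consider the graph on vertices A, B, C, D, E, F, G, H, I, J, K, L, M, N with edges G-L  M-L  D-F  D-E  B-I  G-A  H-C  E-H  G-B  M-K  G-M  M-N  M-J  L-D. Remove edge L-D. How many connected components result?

Before removal there is 1 component.
L-D is a bridge — removing it separates L's side from D's side.
After removal: 2 components.

2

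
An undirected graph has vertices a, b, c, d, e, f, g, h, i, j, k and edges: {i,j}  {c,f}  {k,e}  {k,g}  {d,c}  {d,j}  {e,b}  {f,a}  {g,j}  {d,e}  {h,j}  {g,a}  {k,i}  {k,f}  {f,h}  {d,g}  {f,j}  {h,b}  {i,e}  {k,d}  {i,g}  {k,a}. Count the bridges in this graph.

The edges on the cycle k-d-c-f-k are not bridges since each lies on that cycle.
Every edge lies on some cycle, so there are no bridges.

0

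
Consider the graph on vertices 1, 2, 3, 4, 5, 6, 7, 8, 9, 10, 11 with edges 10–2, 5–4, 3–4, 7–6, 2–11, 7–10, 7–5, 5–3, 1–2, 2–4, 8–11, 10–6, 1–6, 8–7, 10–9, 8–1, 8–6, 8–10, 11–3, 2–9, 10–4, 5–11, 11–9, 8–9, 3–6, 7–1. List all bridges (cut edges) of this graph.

The edges on the cycle 7-10-2-9-11-5-7 are not bridges since each lies on that cycle.
Every edge lies on some cycle, so there are no bridges.

none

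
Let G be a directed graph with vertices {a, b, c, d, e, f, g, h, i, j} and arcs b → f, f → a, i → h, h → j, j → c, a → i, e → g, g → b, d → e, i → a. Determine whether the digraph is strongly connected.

No

There is no directed path from b to g, so the graph is not strongly connected.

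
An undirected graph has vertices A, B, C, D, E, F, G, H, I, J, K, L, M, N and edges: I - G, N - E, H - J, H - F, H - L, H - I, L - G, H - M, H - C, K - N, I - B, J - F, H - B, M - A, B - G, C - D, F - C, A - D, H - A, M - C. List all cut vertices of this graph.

H, N

Removing H increases the component count from 2 to 3, so H is a cut vertex.
Removing N increases the component count from 2 to 3, so N is a cut vertex.
By contrast removing M leaves 2 components; it is not a cut vertex. No other vertex is a cut vertex either.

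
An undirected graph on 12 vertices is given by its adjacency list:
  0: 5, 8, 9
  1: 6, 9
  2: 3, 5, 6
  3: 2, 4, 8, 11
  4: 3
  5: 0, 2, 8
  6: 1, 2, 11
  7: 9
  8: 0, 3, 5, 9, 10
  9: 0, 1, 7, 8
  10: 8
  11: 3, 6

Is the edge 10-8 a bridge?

Yes

Removing 10-8 leaves no path between 10 and 8: the component count goes from 1 to 2. So it is a bridge.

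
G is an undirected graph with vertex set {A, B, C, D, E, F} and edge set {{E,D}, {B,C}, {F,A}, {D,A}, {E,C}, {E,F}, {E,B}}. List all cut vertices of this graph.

E

Removing E increases the component count from 1 to 2, so E is a cut vertex.
By contrast removing C leaves 1 component; it is not a cut vertex. No other vertex is a cut vertex either.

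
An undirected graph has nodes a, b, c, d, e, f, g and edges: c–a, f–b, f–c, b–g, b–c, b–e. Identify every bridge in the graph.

a-c, b-e, b-g

The edges on the cycle f-b-c-f are not bridges since each lies on that cycle.
But removing b–g disconnects b from g; removing b–e disconnects b from e; removing c–a disconnects c from a — these are bridges.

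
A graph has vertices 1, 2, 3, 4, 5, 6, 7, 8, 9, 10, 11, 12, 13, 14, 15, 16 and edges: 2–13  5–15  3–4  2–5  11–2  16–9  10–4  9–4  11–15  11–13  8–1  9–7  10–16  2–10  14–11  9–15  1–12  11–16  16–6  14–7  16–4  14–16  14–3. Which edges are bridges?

The edges on the cycle 11-2-10-4-16-11 are not bridges since each lies on that cycle.
But removing 8–1 disconnects 8 from 1; removing 1–12 disconnects 1 from 12; removing 16–6 disconnects 16 from 6 — these are bridges.

1-12, 1-8, 16-6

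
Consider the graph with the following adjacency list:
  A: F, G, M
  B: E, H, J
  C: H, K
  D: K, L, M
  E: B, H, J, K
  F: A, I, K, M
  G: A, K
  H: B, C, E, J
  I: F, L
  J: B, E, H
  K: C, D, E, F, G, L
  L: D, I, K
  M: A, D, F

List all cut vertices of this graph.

Removing K increases the component count from 1 to 2, so K is a cut vertex.
By contrast removing H leaves 1 component; it is not a cut vertex. No other vertex is a cut vertex either.

K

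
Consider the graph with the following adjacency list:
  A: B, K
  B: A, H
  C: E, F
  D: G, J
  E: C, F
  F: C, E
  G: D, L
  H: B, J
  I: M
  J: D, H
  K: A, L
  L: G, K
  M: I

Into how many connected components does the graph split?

Starting from I we can reach I, M. That is one component of size 2.
Starting from C we can reach C, E, F. That is one component of size 3.
Starting from A we can reach A, B, D, G, H, J, K, L. That is one component of size 8.
Total: 3 components.

3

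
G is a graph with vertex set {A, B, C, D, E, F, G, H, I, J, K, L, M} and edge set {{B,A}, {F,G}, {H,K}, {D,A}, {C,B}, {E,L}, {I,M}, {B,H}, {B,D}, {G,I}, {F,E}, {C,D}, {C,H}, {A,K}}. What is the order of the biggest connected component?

J is isolated — a component by itself.
Starting from A we can reach A, B, C, D, H, K. That is one component of size 6.
Starting from E we can reach E, F, G, I, L, M. That is one component of size 6.
The largest has 6 vertices.

6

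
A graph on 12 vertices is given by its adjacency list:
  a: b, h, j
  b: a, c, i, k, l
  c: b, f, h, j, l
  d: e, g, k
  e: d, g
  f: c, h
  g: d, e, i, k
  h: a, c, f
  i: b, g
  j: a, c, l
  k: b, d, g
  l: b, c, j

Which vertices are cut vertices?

Removing b increases the component count from 1 to 2, so b is a cut vertex.
By contrast removing e leaves 1 component; it is not a cut vertex. No other vertex is a cut vertex either.

b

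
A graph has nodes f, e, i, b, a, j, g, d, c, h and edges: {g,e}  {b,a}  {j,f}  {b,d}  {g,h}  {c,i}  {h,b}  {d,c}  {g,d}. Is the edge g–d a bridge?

No

After removing g–d, the path g-h-b-d still connects them, so the edge is not a bridge.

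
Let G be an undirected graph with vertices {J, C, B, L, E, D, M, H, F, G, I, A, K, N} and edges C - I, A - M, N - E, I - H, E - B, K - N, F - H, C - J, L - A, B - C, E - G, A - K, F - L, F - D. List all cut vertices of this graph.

Removing A increases the component count from 1 to 2, so A is a cut vertex.
Removing C increases the component count from 1 to 2, so C is a cut vertex.
Removing E increases the component count from 1 to 2, so E is a cut vertex.
Likewise F is a cut vertex.
By contrast removing H leaves 1 component; it is not a cut vertex. No other vertex is a cut vertex either.

A, C, E, F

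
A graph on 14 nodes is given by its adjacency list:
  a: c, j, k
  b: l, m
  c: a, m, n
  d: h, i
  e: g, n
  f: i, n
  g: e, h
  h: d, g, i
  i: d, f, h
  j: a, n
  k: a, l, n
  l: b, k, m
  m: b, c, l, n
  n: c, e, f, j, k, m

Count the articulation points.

1

Removing n increases the component count from 1 to 2, so n is a cut vertex.
By contrast removing d leaves 1 component; it is not a cut vertex. No other vertex is a cut vertex either.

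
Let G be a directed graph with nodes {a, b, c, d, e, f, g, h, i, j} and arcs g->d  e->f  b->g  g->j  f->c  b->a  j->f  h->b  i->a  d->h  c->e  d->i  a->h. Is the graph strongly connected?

There is no directed path from e to j, so the graph is not strongly connected.

No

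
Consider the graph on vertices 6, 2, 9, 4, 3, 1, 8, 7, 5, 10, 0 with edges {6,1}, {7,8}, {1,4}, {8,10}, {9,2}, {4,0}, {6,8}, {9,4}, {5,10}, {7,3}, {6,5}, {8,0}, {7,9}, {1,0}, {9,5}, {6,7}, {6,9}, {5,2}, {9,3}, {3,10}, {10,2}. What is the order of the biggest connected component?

Starting from 0 we can reach 0, 1, 2, 3, 4, 5, 6, 7, 8, 9, 10. That is one component of size 11.
The largest has 11 vertices.

11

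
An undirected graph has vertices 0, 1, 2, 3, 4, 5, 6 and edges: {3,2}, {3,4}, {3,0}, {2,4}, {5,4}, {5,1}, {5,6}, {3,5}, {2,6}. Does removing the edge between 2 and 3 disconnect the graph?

No

After removing 2 - 3, the path 2-4-3 still connects them, so the edge is not a bridge.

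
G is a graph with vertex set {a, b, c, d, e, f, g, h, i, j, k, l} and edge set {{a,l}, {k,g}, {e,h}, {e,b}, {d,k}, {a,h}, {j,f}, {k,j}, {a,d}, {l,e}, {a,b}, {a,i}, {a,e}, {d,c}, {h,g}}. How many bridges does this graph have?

The edges on the cycle a-l-e-a are not bridges since each lies on that cycle.
But removing c - d disconnects c from d; removing k - j disconnects k from j; removing f - j disconnects f from j; removing a - i disconnects a from i — these are bridges.
That makes 4 bridges.

4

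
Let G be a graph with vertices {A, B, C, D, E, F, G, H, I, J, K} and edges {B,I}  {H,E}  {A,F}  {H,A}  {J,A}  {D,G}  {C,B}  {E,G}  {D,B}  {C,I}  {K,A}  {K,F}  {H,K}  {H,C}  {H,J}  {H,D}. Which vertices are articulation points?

Removing H increases the component count from 1 to 2, so H is a cut vertex.
By contrast removing J leaves 1 component; it is not a cut vertex. No other vertex is a cut vertex either.

H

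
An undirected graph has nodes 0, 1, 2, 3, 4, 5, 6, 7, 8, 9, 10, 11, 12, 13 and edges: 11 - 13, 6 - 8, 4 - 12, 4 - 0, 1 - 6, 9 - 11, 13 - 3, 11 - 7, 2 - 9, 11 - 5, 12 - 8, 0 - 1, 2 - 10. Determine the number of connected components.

Starting from 0 we can reach 0, 1, 4, 6, 8, 12. That is one component of size 6.
Starting from 2 we can reach 2, 3, 5, 7, 9, 10, 11, 13. That is one component of size 8.
Total: 2 components.

2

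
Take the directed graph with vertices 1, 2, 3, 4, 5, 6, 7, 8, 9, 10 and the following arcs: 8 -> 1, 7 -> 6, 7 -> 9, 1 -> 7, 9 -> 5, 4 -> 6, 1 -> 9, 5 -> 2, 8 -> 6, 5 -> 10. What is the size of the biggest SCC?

1

{7} is an SCC by itself.
{8} is an SCC by itself.
{10} is an SCC by itself.
{4} is an SCC by itself.
{9} is an SCC by itself.
(and 5 more singleton SCCs)
The largest has 1 vertex.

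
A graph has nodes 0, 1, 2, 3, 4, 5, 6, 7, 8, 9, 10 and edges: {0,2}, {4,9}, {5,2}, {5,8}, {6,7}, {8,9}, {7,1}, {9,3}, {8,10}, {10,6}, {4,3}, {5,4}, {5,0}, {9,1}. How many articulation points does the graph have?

Removing 5 increases the component count from 1 to 2, so 5 is a cut vertex.
By contrast removing 4 leaves 1 component; it is not a cut vertex. No other vertex is a cut vertex either.

1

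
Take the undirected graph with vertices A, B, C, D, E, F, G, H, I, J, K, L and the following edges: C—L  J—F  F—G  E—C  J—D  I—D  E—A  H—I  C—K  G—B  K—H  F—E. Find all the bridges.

A-E, B-G, C-L, F-G

The edges on the cycle J-F-E-C-K-H-I-D-J are not bridges since each lies on that cycle.
But removing G—B disconnects G from B; removing G—F disconnects G from F; removing L—C disconnects L from C; removing E—A disconnects E from A — these are bridges.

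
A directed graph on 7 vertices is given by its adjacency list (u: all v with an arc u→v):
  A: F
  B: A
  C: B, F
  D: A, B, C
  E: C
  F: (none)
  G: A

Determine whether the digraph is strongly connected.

There is no directed path from F to C, so the graph is not strongly connected.

No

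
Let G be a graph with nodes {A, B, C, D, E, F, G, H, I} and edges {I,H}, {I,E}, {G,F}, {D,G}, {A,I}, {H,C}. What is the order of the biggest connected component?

5

B is isolated — a component by itself.
Starting from D we can reach D, F, G. That is one component of size 3.
Starting from A we can reach A, C, E, H, I. That is one component of size 5.
The largest has 5 vertices.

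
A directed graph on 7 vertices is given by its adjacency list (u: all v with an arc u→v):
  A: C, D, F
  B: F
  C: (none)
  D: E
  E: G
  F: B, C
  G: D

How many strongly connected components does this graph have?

{D, E, G} are all mutually reachable — one SCC of size 3.
{B, F} are all mutually reachable — one SCC of size 2.
{A} is an SCC by itself.
{C} is an SCC by itself.
That gives 4 strongly connected components.

4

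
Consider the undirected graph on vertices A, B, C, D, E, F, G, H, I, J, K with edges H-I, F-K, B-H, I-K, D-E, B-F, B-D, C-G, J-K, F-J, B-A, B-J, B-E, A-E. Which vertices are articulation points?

B

Removing B increases the component count from 2 to 3, so B is a cut vertex.
By contrast removing H leaves 2 components; it is not a cut vertex. No other vertex is a cut vertex either.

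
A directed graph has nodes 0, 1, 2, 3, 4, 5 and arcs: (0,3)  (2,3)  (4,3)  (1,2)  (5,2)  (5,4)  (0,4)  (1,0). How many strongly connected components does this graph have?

6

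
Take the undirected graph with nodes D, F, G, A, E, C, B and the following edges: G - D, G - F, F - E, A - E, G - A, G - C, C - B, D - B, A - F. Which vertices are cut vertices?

Removing G increases the component count from 1 to 2, so G is a cut vertex.
By contrast removing C leaves 1 component; it is not a cut vertex. No other vertex is a cut vertex either.

G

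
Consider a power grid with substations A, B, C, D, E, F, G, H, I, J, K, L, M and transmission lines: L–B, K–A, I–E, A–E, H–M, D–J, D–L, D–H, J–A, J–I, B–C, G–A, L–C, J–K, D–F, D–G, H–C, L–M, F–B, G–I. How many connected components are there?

Starting from A we can reach A, B, C, D, E, F, G, H, I, J, K, L, M. That is one component of size 13.
Total: 1 component.

1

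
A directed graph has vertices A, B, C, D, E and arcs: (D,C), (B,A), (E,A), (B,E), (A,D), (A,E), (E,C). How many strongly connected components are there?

{A, E} are all mutually reachable — one SCC of size 2.
{C} is an SCC by itself.
{D} is an SCC by itself.
{B} is an SCC by itself.
That gives 4 strongly connected components.

4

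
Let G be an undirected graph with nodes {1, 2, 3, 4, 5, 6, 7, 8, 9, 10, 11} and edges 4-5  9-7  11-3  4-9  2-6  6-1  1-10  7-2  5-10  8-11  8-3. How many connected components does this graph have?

Starting from 3 we can reach 3, 8, 11. That is one component of size 3.
Starting from 1 we can reach 1, 2, 4, 5, 6, 7, 9, 10. That is one component of size 8.
Total: 2 components.

2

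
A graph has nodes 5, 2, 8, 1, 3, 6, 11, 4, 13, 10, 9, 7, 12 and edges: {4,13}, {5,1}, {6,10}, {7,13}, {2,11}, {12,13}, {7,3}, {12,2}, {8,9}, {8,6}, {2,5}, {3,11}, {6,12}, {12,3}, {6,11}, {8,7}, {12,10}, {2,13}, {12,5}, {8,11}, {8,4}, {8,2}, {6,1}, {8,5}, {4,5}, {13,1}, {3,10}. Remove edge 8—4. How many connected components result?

1

8 and 4 are still connected via 8-5-4, so the component count stays at 1.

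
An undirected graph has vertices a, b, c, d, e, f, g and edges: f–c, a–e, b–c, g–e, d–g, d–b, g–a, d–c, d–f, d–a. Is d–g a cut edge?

After removing d–g, the path d-a-g still connects them, so the edge is not a bridge.

No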